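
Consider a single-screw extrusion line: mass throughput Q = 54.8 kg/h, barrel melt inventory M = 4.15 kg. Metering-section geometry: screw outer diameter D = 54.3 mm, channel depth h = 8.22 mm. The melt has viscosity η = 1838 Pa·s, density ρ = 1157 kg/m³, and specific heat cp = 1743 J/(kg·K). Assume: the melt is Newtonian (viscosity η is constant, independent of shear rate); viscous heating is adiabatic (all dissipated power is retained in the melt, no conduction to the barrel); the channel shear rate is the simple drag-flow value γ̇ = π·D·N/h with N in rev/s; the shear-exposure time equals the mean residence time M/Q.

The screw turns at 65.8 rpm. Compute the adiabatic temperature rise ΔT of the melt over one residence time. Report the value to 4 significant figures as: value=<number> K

value=128.7 K

Throughput in SI: Q_s = 54.8 kg/h ÷ 3600 s/h = 0.0152222 kg/s
t_res = M / Q_s = 4.15 / 0.0152222 = 272.628 s
Convert to SI: D = 0.0543 m, h = 0.00822 m, N = 65.8/60 = 1.09667 rev/s
Shear rate: γ̇ = πDN/h = π·0.0543·1.09667/0.00822 = 22.759 s⁻¹
ΔT = η·γ̇²·t_res / (ρ·cp) = 1838 · (22.759)² · 272.628 / (1157 · 1743) = 128.703 K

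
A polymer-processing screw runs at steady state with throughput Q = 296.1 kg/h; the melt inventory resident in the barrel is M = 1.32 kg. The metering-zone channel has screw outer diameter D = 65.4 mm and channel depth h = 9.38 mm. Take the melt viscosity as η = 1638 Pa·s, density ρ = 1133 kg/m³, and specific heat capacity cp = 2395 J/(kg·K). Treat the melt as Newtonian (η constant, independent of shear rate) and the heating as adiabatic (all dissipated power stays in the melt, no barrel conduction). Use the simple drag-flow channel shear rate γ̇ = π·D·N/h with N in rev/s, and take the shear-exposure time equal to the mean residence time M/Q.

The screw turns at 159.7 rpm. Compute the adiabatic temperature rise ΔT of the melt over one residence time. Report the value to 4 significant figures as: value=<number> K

value=32.93 K

Convert throughput: Q = 296.1 kg/h = 296.1/3600 = 0.08225 kg/s
t_res = M / Q_s = 1.32 ÷ 0.08225 = 16.0486 s
Convert to SI: D = 0.0654 m, h = 0.00938 m, N = 159.7/60 = 2.66167 rev/s
γ̇ = π·D·N / h = π · 0.0654 · 2.66167 / 0.00938 = 58.3013 s⁻¹
ΔT = η·γ̇²·t_res / (ρ·cp) = 1638 · (58.3013)² · 16.0486 / (1133 · 2395) = 32.9286 K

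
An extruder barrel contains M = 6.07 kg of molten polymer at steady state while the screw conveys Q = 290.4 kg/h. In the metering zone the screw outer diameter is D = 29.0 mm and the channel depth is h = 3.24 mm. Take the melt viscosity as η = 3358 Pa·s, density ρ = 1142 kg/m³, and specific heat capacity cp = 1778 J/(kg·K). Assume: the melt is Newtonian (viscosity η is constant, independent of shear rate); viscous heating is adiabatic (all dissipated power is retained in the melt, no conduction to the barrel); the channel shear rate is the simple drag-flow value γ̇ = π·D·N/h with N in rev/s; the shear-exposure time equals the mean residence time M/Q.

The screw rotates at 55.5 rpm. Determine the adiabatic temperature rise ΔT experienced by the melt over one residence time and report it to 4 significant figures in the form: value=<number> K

value=84.19 K

Q_s = Q / 3600 = 290.4 / 3600 = 0.0806667 kg/s
t_res = M / Q_s = 6.07 ÷ 0.0806667 = 75.2479 s
D = 29.0 mm = 0.029 m;  h = 3.24 mm = 0.00324 m;  N = 55.5 rpm / 60 = 0.925 rev/s
γ̇ = π D N / h = (π)(0.029)(0.925) / 0.00324 = 26.0103 s⁻¹
ΔT = η·γ̇²·t_res / (ρ·cp) = 3358 · (26.0103)² · 75.2479 / (1142 · 1778) = 84.1912 K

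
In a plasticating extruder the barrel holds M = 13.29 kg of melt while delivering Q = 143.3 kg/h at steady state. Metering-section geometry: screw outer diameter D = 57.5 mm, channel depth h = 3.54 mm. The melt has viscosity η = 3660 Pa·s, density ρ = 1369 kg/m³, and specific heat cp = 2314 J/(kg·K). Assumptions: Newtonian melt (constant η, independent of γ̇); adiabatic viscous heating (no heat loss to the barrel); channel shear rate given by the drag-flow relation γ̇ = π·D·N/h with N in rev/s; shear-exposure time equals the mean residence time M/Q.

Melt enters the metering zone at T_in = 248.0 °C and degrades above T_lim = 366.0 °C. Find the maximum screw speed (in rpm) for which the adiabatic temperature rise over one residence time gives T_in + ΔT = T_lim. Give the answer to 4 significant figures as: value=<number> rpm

value=20.57 rpm

Convert throughput: Q = 143.3 kg/h = 143.3/3600 = 0.0398056 kg/s
t_res = M / Q_s = 13.29 / 0.0398056 = 333.873 s
Convert to metres: D = 0.0575 m, h = 0.00354 m
Allowable rise: ΔT_a = T_lim − T_in = 366.0 − 248.0 = 118 K
γ̇_max² = ΔT_a·ρ·cp / (η·t_res) = [118 × 1369 × 2314] / [3660 × 333.873] = 305.905 s⁻²
γ̇_max = sqrt(305.905) = 17.4901 s⁻¹
N_max = γ̇_max h / (πD) = 17.4901·0.00354/(π·0.0575) = 0.342751 rev/s → ×60 = 20.5651 rpm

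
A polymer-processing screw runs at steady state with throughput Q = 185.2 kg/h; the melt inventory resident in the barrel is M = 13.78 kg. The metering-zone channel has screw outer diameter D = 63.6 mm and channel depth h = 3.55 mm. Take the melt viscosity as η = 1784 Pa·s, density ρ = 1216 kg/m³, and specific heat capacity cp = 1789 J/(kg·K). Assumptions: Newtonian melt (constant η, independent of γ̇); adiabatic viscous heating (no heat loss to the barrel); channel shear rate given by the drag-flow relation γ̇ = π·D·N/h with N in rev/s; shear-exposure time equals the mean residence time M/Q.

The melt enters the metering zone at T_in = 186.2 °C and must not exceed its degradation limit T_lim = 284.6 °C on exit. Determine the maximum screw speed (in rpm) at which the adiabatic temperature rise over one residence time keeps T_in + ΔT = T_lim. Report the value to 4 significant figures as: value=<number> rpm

value=22.56 rpm

Q_s = Q / 3600 = 185.2 / 3600 = 0.0514444 kg/s
t_res = M / Q_s = 13.78 ÷ 0.0514444 = 267.862 s
Convert to metres: D = 0.0636 m, h = 0.00355 m
ΔT_a = T_lim − T_in = 284.6 °C − 186.2 °C = 98.4 K
γ̇_max² = ΔT_a·ρ·cp/(η·t_res) = 98.4·1216·1789/(1784·267.862) = 447.954 s⁻²
γ̇_max = sqrt(447.954) = 21.1649 s⁻¹
Solve γ̇ = πDN/h for N: N_max = γ̇_max·h/(π·D) = 21.1649 × 0.00355 / (π × 0.0636) = 0.376043 rev/s = 22.5626 rpm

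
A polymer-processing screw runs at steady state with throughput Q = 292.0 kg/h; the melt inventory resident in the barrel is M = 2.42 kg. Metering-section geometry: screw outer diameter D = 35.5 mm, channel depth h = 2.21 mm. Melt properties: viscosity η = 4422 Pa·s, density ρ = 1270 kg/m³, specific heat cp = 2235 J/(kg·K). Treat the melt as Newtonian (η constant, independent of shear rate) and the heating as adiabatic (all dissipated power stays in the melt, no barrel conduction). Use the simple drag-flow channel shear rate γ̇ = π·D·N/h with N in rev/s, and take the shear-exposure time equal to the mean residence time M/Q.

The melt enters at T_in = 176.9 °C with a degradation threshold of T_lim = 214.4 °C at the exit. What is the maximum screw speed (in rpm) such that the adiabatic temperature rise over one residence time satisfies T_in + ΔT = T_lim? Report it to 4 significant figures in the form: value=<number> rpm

value=33.77 rpm

Throughput in SI: Q_s = 292.0 kg/h ÷ 3600 s/h = 0.0811111 kg/s
t_res = M / Q_s = 2.42 ÷ 0.0811111 = 29.8356 s
Geometry in SI: D = 35.5 mm → 0.0355 m, h = 2.21 mm → 0.00221 m
ΔT_a = T_lim − T_in = 214.4 − 176.9 = 37.5 K
γ̇_max² = ΔT_a·ρ·cp / (η·t_res) = [37.5 × 1270 × 2235] / [4422 × 29.8356] = 806.787 s⁻²
γ̇_max = sqrt(806.787) = 28.404 s⁻¹
N_max = γ̇_max h / (πD) = 28.404·0.00221/(π·0.0355) = 0.562851 rev/s → ×60 = 33.7711 rpm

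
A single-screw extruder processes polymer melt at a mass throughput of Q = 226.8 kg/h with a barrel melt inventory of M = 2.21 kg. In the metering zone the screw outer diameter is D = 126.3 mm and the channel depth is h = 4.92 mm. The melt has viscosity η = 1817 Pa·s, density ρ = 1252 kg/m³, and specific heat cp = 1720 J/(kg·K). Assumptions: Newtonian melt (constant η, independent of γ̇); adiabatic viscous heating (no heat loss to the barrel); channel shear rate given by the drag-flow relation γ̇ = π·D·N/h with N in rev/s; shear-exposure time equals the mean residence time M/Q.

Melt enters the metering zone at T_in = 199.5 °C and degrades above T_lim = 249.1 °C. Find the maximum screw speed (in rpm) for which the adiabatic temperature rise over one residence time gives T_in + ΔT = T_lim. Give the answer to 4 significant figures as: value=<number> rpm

Q_s = Q / 3600 = 226.8 / 3600 = 0.063 kg/s
Mean residence time: t_res = M/Q_s = 2.21 kg / 0.063 kg/s = 35.0794 s
D = 126.3 mm = 0.1263 m;  h = 4.92 mm = 0.00492 m
ΔT_a = T_lim − T_in = 249.1 − 199.5 = 49.6 K
γ̇_max² = ΔT_a·ρ·cp / (η·t_res) = [49.6 × 1252 × 1720] / [1817 × 35.0794] = 1675.74 s⁻²
Take the square root: γ̇_max = √(1675.74) = 40.9359 s⁻¹
N_max = γ̇_max h / (πD) = 40.9359·0.00492/(π·0.1263) = 0.507593 rev/s → ×60 = 30.4556 rpm

value=30.46 rpm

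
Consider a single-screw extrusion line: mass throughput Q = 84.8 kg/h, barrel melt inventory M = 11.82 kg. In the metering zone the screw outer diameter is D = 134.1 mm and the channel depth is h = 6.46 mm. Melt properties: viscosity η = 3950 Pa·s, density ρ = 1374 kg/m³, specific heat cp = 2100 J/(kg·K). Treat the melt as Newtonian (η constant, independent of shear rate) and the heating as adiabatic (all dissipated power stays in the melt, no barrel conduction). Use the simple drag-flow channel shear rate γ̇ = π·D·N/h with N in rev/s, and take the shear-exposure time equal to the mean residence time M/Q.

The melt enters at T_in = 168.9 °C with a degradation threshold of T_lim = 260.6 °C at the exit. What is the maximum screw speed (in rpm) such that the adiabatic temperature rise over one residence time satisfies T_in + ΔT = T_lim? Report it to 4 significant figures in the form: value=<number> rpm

Throughput in SI: Q_s = 84.8 kg/h ÷ 3600 s/h = 0.0235556 kg/s
t_res = M / Q_s = 11.82 ÷ 0.0235556 = 501.792 s
D = 134.1 mm = 0.1341 m;  h = 6.46 mm = 0.00646 m
Allowable rise: ΔT_a = T_lim − T_in = 260.6 − 168.9 = 91.7 K
Invert ΔT = ηγ̇²t_res/(ρcp) for γ̇: γ̇_max² = ΔT_a ρ cp / (η t_res) = 91.7·1374·2100 / (3950·501.792) = 133.492 s⁻²
γ̇_max = sqrt(133.492) = 11.5539 s⁻¹
Solve γ̇ = πDN/h for N: N_max = γ̇_max·h/(π·D) = 11.5539 × 0.00646 / (π × 0.1341) = 0.177166 rev/s = 10.63 rpm

value=10.63 rpm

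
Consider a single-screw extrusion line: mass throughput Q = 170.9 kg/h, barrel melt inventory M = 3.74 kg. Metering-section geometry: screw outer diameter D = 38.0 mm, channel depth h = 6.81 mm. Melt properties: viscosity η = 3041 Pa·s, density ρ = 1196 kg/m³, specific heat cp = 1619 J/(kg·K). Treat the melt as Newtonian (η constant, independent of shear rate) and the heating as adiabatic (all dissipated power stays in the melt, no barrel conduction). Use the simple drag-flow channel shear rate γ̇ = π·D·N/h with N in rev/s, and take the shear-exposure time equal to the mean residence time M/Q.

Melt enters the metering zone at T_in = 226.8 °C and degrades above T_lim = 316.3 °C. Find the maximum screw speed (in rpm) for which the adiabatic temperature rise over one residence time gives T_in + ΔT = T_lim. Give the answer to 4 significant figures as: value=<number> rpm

value=92.05 rpm

Throughput in SI: Q_s = 170.9 kg/h ÷ 3600 s/h = 0.0474722 kg/s
Mean residence time: t_res = M/Q_s = 3.74 kg / 0.0474722 kg/s = 78.7829 s
Convert to metres: D = 0.038 m, h = 0.00681 m
ΔT_a = T_lim − T_in = 316.3 °C − 226.8 °C = 89.5 K
Invert ΔT = ηγ̇²t_res/(ρcp) for γ̇: γ̇_max² = ΔT_a ρ cp / (η t_res) = 89.5·1196·1619 / (3041·78.7829) = 723.357 s⁻²
γ̇_max = sqrt(723.357) = 26.8953 s⁻¹
N_max = γ̇_max h / (πD) = 26.8953·0.00681/(π·0.038) = 1.53423 rev/s → ×60 = 92.0537 rpm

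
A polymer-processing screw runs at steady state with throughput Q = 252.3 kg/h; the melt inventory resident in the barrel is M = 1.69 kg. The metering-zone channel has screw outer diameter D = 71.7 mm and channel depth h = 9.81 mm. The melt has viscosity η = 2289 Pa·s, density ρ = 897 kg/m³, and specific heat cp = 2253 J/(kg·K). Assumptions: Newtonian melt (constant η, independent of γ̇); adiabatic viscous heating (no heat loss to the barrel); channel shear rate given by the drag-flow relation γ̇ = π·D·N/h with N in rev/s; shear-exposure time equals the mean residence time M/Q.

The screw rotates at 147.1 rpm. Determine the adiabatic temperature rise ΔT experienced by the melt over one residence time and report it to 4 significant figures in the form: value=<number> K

value=86.55 K

Q_s = Q / 3600 = 252.3 / 3600 = 0.0700833 kg/s
t_res = M / Q_s = 1.69 ÷ 0.0700833 = 24.1141 s
Convert to SI: D = 0.0717 m, h = 0.00981 m, N = 147.1/60 = 2.45167 rev/s
γ̇ = π·D·N / h = π · 0.0717 · 2.45167 / 0.00981 = 56.2939 s⁻¹
ΔT = η·γ̇²·t_res / (ρ·cp) = 2289 · (56.2939)² · 24.1141 / (897 · 2253) = 86.554 K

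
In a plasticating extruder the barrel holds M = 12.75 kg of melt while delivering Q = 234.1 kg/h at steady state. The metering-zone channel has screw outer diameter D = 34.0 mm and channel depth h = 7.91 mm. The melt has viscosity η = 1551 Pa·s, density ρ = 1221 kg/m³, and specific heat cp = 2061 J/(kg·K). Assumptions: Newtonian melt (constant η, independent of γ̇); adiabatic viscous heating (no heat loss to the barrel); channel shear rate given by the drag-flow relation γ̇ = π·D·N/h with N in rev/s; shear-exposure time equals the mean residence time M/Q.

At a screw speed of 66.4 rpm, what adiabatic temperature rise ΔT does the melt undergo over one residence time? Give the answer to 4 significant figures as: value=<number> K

Convert throughput: Q = 234.1 kg/h = 234.1/3600 = 0.0650278 kg/s
t_res = M / Q_s = 12.75 ÷ 0.0650278 = 196.07 s
D = 34.0 mm = 0.034 m;  h = 7.91 mm = 0.00791 m;  N = 66.4 rpm / 60 = 1.10667 rev/s
Shear rate: γ̇ = πDN/h = π·0.034·1.10667/0.00791 = 14.9441 s⁻¹
ΔT = η·γ̇²·t_res / (ρ·cp) = 1551 · (14.9441)² · 196.07 / (1221 · 2061) = 26.9878 K

value=26.99 K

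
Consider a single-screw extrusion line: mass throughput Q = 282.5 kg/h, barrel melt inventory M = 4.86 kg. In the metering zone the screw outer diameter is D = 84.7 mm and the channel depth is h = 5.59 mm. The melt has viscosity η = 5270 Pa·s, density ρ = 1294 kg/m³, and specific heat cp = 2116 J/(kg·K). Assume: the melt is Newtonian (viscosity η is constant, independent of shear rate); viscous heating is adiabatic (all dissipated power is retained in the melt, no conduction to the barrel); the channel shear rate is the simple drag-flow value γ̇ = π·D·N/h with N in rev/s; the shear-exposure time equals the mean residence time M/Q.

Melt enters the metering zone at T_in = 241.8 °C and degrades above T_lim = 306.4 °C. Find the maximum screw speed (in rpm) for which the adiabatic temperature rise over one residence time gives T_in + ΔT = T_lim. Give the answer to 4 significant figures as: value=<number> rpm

value=29.34 rpm

Q_s = Q / 3600 = 282.5 / 3600 = 0.0784722 kg/s
t_res = M / Q_s = 4.86 / 0.0784722 = 61.9327 s
Geometry in SI: D = 84.7 mm → 0.0847 m, h = 5.59 mm → 0.00559 m
Allowable rise: ΔT_a = T_lim − T_in = 306.4 − 241.8 = 64.6 K
γ̇_max² = ΔT_a·ρ·cp/(η·t_res) = 64.6·1294·2116/(5270·61.9327) = 541.94 s⁻²
γ̇_max = sqrt(541.94) = 23.2796 s⁻¹
N_max = γ̇_max h / (πD) = 23.2796·0.00559/(π·0.0847) = 0.489051 rev/s → ×60 = 29.3431 rpm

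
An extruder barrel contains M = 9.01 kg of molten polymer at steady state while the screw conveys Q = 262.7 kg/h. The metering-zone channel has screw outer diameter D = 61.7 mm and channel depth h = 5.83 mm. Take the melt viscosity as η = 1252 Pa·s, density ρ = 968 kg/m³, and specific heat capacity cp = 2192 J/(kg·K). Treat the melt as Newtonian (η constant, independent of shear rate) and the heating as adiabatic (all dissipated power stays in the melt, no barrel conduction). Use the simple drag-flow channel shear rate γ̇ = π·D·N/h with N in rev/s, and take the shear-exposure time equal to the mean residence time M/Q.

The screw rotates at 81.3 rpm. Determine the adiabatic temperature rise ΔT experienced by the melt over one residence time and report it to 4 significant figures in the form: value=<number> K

value=147.9 K

Q_s = Q / 3600 = 262.7 / 3600 = 0.0729722 kg/s
t_res = M / Q_s = 9.01 ÷ 0.0729722 = 123.472 s
Convert to SI: D = 0.0617 m, h = 0.00583 m, N = 81.3/60 = 1.355 rev/s
γ̇ = π D N / h = (π)(0.0617)(1.355) / 0.00583 = 45.0511 s⁻¹
ΔT = η·γ̇²·t_res / (ρ·cp) = 1252 · (45.0511)² · 123.472 / (968 · 2192) = 147.866 K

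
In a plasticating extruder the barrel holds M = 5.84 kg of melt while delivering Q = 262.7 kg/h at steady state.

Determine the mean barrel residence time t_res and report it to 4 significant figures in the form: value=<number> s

Throughput in SI: Q_s = 262.7 kg/h ÷ 3600 s/h = 0.0729722 kg/s
t_res = M / Q_s = 5.84 ÷ 0.0729722 = 80.0305 s

value=80.03 s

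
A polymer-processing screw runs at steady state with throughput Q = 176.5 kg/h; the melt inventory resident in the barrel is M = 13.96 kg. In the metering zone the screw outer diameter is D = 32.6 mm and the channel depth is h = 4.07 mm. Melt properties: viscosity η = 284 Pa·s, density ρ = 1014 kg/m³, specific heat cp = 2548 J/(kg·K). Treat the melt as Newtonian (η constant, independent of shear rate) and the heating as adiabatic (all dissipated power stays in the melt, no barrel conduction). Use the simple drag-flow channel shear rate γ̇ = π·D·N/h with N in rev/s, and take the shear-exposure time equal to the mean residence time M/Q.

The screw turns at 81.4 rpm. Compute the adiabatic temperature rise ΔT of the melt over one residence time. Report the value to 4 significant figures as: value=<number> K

value=36.48 K

Q_s = Q / 3600 = 176.5 / 3600 = 0.0490278 kg/s
Mean residence time: t_res = M/Q_s = 13.96 kg / 0.0490278 kg/s = 284.737 s
Convert to SI: D = 0.0326 m, h = 0.00407 m, N = 81.4/60 = 1.35667 rev/s
γ̇ = π D N / h = (π)(0.0326)(1.35667) / 0.00407 = 34.1386 s⁻¹
Adiabatic rise: ΔT = η γ̇² t_res / (ρ cp) = 284·(34.1386)²·284.737 / (1014·2548) = 36.4768 K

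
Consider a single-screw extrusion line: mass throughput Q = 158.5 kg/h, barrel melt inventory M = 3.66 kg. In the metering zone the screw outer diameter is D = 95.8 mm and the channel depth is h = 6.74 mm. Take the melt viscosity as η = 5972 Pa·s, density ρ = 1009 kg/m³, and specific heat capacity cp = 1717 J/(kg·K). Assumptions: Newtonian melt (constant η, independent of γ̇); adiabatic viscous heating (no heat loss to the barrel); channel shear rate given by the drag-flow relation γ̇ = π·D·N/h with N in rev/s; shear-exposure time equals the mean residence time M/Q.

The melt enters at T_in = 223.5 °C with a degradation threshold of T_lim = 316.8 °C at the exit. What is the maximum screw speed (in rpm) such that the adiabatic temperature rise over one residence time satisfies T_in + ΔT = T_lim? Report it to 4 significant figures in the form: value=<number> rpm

Q_s = Q / 3600 = 158.5 / 3600 = 0.0440278 kg/s
t_res = M / Q_s = 3.66 ÷ 0.0440278 = 83.1293 s
D = 95.8 mm = 0.0958 m;  h = 6.74 mm = 0.00674 m
Allowable rise: ΔT_a = T_lim − T_in = 316.8 − 223.5 = 93.3 K
γ̇_max² = ΔT_a·ρ·cp/(η·t_res) = 93.3·1009·1717/(5972·83.1293) = 325.588 s⁻²
γ̇_max = √325.588 = 18.0441 s⁻¹
N_max = γ̇_max h / (πD) = 18.0441·0.00674/(π·0.0958) = 0.404091 rev/s → ×60 = 24.2455 rpm

value=24.25 rpm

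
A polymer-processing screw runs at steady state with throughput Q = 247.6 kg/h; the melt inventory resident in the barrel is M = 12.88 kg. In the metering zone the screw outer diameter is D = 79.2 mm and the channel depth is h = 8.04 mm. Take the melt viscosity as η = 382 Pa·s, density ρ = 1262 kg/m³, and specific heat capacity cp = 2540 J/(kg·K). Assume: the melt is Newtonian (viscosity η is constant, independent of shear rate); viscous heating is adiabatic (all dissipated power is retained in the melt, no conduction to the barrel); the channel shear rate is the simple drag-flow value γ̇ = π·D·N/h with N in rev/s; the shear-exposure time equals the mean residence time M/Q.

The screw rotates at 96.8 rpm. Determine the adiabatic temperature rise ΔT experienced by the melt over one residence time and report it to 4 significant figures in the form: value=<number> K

Convert throughput: Q = 247.6 kg/h = 247.6/3600 = 0.0687778 kg/s
t_res = M / Q_s = 12.88 / 0.0687778 = 187.27 s
Geometry in metres: D = 79.2 mm → 0.0792 m, h = 8.04 mm → 0.00804 m; screw speed N = 96.8 rpm = 1.61333 rev/s
γ̇ = π D N / h = (π)(0.0792)(1.61333) / 0.00804 = 49.9279 s⁻¹
ΔT = η·γ̇²·t_res/(ρ·cp) = [382 × 49.9279² × 187.27] / [1262 × 2540] = 55.6319 K

value=55.63 K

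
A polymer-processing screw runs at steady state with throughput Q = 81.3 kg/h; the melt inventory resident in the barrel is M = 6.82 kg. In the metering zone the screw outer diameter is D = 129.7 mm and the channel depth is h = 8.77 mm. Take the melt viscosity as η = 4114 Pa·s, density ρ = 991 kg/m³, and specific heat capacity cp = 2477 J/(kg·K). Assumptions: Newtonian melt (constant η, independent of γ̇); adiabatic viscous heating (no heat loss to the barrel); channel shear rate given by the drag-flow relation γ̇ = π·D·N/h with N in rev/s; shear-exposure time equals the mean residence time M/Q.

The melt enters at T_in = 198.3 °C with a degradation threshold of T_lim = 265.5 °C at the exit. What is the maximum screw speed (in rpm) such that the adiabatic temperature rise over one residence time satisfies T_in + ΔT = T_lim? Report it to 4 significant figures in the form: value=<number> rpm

Convert throughput: Q = 81.3 kg/h = 81.3/3600 = 0.0225833 kg/s
t_res = M / Q_s = 6.82 / 0.0225833 = 301.993 s
D = 129.7 mm = 0.1297 m;  h = 8.77 mm = 0.00877 m
ΔT_a = T_lim − T_in = 265.5 °C − 198.3 °C = 67.2 K
γ̇_max² = ΔT_a·ρ·cp/(η·t_res) = 67.2·991·2477/(4114·301.993) = 132.773 s⁻²
Take the square root: γ̇_max = √(132.773) = 11.5227 s⁻¹
Solve γ̇ = πDN/h for N: N_max = γ̇_max·h/(π·D) = 11.5227 × 0.00877 / (π × 0.1297) = 0.248007 rev/s = 14.8804 rpm

value=14.88 rpm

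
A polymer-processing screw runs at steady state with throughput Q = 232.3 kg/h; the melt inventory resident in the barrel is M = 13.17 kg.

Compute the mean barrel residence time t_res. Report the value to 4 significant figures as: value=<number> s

Convert throughput: Q = 232.3 kg/h = 232.3/3600 = 0.0645278 kg/s
t_res = M / Q_s = 13.17 / 0.0645278 = 204.098 s

value=204.1 s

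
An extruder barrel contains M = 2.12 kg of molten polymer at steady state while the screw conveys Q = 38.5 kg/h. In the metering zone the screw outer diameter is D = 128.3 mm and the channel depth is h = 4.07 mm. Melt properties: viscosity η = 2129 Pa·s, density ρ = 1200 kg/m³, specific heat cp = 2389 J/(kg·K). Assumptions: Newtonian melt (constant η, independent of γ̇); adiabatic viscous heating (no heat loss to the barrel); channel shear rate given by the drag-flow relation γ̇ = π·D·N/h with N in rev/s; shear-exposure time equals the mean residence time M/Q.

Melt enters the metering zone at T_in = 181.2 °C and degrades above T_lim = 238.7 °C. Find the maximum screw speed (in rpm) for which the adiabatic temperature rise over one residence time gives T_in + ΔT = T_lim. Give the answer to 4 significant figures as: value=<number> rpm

Q_s = Q / 3600 = 38.5 / 3600 = 0.0106944 kg/s
t_res = M / Q_s = 2.12 ÷ 0.0106944 = 198.234 s
Convert to metres: D = 0.1283 m, h = 0.00407 m
ΔT_a = T_lim − T_in = 238.7 °C − 181.2 °C = 57.5 K
γ̇_max² = ΔT_a·ρ·cp/(η·t_res) = 57.5·1200·2389/(2129·198.234) = 390.582 s⁻²
γ̇_max = √390.582 = 19.7631 s⁻¹
Solve γ̇ = πDN/h for N: N_max = γ̇_max·h/(π·D) = 19.7631 × 0.00407 / (π × 0.1283) = 0.19956 rev/s = 11.9736 rpm

value=11.97 rpm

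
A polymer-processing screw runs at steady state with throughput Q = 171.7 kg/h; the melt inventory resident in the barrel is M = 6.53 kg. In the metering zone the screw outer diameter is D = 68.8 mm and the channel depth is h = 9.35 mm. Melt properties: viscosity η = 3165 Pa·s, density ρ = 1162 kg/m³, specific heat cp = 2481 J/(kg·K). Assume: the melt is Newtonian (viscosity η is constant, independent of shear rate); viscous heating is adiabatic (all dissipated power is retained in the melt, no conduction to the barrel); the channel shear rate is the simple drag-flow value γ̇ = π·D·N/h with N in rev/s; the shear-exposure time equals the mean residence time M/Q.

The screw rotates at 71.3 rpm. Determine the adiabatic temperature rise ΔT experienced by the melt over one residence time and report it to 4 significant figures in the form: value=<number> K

Q_s = Q / 3600 = 171.7 / 3600 = 0.0476944 kg/s
t_res = M / Q_s = 6.53 ÷ 0.0476944 = 136.913 s
Geometry in metres: D = 68.8 mm → 0.0688 m, h = 9.35 mm → 0.00935 m; screw speed N = 71.3 rpm = 1.18833 rev/s
γ̇ = π·D·N / h = π · 0.0688 · 1.18833 / 0.00935 = 27.4704 s⁻¹
ΔT = η·γ̇²·t_res/(ρ·cp) = [3165 × 27.4704² × 136.913] / [1162 × 2481] = 113.427 K

value=113.4 K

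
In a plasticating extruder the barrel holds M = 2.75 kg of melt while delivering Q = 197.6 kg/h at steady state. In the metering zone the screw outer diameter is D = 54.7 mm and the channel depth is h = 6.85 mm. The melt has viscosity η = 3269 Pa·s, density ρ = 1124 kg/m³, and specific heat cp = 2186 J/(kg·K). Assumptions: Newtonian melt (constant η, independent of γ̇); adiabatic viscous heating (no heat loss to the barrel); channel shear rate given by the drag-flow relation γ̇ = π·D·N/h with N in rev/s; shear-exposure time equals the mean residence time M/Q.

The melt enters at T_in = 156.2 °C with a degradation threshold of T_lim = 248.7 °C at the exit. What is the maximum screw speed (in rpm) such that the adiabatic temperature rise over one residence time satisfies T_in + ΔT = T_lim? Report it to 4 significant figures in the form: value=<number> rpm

Q_s = Q / 3600 = 197.6 / 3600 = 0.0548889 kg/s
t_res = M / Q_s = 2.75 ÷ 0.0548889 = 50.1012 s
Convert to metres: D = 0.0547 m, h = 0.00685 m
ΔT_a = T_lim − T_in = 248.7 °C − 156.2 °C = 92.5 K
γ̇_max² = ΔT_a·ρ·cp / (η·t_res) = [92.5 × 1124 × 2186] / [3269 × 50.1012] = 1387.7 s⁻²
Take the square root: γ̇_max = √(1387.7) = 37.2518 s⁻¹
N_max = γ̇_max·h / (π·D) = 37.2518 · 0.00685 / (π · 0.0547) = 1.48491 rev/s = 89.0948 rpm

value=89.09 rpm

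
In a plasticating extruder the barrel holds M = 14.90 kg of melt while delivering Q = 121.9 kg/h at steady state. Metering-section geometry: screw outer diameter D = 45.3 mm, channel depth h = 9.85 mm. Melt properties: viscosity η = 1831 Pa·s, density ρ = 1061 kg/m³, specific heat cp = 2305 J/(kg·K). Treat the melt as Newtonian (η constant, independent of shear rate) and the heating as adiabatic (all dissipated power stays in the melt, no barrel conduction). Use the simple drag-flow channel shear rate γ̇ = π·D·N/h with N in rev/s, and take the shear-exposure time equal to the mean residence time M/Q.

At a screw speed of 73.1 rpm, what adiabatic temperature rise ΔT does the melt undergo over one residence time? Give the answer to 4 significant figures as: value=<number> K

Convert throughput: Q = 121.9 kg/h = 121.9/3600 = 0.0338611 kg/s
Mean residence time: t_res = M/Q_s = 14.90 kg / 0.0338611 kg/s = 440.033 s
Geometry in metres: D = 45.3 mm → 0.0453 m, h = 9.85 mm → 0.00985 m; screw speed N = 73.1 rpm = 1.21833 rev/s
γ̇ = π·D·N / h = π · 0.0453 · 1.21833 / 0.00985 = 17.6026 s⁻¹
ΔT = η·γ̇²·t_res/(ρ·cp) = [1831 × 17.6026² × 440.033] / [1061 × 2305] = 102.081 K

value=102.1 K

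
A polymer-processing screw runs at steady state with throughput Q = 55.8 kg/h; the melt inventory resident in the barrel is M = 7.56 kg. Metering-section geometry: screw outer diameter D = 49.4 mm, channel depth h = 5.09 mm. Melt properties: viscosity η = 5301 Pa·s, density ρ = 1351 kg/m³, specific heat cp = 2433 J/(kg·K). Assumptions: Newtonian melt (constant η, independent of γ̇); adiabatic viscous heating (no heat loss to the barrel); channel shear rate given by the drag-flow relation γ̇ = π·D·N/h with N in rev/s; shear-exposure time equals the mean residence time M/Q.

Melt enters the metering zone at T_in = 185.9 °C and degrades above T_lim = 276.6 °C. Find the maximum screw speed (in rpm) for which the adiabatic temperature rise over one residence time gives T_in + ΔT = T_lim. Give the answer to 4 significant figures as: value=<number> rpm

Convert throughput: Q = 55.8 kg/h = 55.8/3600 = 0.0155 kg/s
t_res = M / Q_s = 7.56 ÷ 0.0155 = 487.742 s
Convert to metres: D = 0.0494 m, h = 0.00509 m
ΔT_a = T_lim − T_in = 276.6 − 185.9 = 90.7 K
Invert ΔT = ηγ̇²t_res/(ρcp) for γ̇: γ̇_max² = ΔT_a ρ cp / (η t_res) = 90.7·1351·2433 / (5301·487.742) = 115.307 s⁻²
Take the square root: γ̇_max = √(115.307) = 10.7381 s⁻¹
Solve γ̇ = πDN/h for N: N_max = γ̇_max·h/(π·D) = 10.7381 × 0.00509 / (π × 0.0494) = 0.352184 rev/s = 21.131 rpm

value=21.13 rpm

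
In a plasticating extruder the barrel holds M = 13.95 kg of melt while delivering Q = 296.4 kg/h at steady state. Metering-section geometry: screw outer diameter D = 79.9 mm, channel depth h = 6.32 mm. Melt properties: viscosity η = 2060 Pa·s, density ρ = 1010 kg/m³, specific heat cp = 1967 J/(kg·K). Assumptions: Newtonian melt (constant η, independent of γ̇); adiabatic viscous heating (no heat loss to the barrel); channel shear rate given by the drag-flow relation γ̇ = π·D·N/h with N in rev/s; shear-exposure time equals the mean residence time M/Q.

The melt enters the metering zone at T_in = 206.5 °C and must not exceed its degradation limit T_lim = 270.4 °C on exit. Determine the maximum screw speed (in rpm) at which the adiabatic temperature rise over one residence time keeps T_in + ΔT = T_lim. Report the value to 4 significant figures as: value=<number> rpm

value=28.81 rpm

Throughput in SI: Q_s = 296.4 kg/h ÷ 3600 s/h = 0.0823333 kg/s
Mean residence time: t_res = M/Q_s = 13.95 kg / 0.0823333 kg/s = 169.433 s
D = 79.9 mm = 0.0799 m;  h = 6.32 mm = 0.00632 m
Allowable rise: ΔT_a = T_lim − T_in = 270.4 − 206.5 = 63.9 K
γ̇_max² = ΔT_a·ρ·cp / (η·t_res) = [63.9 × 1010 × 1967] / [2060 × 169.433] = 363.715 s⁻²
Take the square root: γ̇_max = √(363.715) = 19.0713 s⁻¹
N_max = γ̇_max h / (πD) = 19.0713·0.00632/(π·0.0799) = 0.480176 rev/s → ×60 = 28.8106 rpm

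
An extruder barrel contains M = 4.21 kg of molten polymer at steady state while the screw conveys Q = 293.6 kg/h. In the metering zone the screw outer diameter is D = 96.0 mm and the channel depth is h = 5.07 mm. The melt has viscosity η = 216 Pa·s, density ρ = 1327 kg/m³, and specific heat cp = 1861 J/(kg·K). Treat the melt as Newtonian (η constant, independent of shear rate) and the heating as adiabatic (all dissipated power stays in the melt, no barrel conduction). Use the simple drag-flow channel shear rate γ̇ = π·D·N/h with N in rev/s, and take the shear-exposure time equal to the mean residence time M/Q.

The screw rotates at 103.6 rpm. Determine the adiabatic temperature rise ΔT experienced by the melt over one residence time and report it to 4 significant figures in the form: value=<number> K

value=47.63 K

Convert throughput: Q = 293.6 kg/h = 293.6/3600 = 0.0815556 kg/s
t_res = M / Q_s = 4.21 ÷ 0.0815556 = 51.6213 s
Geometry in metres: D = 96.0 mm → 0.096 m, h = 5.07 mm → 0.00507 m; screw speed N = 103.6 rpm = 1.72667 rev/s
γ̇ = π D N / h = (π)(0.096)(1.72667) / 0.00507 = 102.712 s⁻¹
ΔT = η·γ̇²·t_res/(ρ·cp) = [216 × 102.712² × 51.6213] / [1327 × 1861] = 47.633 K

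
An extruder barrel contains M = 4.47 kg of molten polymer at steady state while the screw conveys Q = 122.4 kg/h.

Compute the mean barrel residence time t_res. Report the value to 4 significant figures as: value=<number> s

value=131.5 s

Convert throughput: Q = 122.4 kg/h = 122.4/3600 = 0.034 kg/s
t_res = M / Q_s = 4.47 ÷ 0.034 = 131.471 s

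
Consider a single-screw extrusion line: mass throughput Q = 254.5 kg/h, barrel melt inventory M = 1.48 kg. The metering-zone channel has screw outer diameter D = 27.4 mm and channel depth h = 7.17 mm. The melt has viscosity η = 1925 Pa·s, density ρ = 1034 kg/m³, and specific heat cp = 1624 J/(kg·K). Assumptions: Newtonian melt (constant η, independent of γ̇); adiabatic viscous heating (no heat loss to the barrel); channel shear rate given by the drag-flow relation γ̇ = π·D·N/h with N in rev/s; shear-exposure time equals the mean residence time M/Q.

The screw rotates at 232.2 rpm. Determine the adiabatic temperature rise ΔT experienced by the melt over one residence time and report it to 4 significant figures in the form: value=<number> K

value=51.81 K

Q_s = Q / 3600 = 254.5 / 3600 = 0.0706944 kg/s
t_res = M / Q_s = 1.48 / 0.0706944 = 20.9352 s
Geometry in metres: D = 27.4 mm → 0.0274 m, h = 7.17 mm → 0.00717 m; screw speed N = 232.2 rpm = 3.87 rev/s
γ̇ = π·D·N / h = π · 0.0274 · 3.87 / 0.00717 = 46.4614 s⁻¹
ΔT = η·γ̇²·t_res/(ρ·cp) = [1925 × 46.4614² × 20.9352] / [1034 × 1624] = 51.8066 K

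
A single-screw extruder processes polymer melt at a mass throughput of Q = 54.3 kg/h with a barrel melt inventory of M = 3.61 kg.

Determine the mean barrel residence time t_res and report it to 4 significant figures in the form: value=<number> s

value=239.3 s

Q_s = Q / 3600 = 54.3 / 3600 = 0.0150833 kg/s
t_res = M / Q_s = 3.61 / 0.0150833 = 239.337 s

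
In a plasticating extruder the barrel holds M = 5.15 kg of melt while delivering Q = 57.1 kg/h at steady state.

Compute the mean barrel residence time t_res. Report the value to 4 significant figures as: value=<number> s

Throughput in SI: Q_s = 57.1 kg/h ÷ 3600 s/h = 0.0158611 kg/s
t_res = M / Q_s = 5.15 ÷ 0.0158611 = 324.694 s

value=324.7 s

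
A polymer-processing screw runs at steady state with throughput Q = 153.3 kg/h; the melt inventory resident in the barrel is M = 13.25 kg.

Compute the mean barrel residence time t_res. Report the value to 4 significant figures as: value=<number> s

Throughput in SI: Q_s = 153.3 kg/h ÷ 3600 s/h = 0.0425833 kg/s
t_res = M / Q_s = 13.25 / 0.0425833 = 311.155 s

value=311.2 s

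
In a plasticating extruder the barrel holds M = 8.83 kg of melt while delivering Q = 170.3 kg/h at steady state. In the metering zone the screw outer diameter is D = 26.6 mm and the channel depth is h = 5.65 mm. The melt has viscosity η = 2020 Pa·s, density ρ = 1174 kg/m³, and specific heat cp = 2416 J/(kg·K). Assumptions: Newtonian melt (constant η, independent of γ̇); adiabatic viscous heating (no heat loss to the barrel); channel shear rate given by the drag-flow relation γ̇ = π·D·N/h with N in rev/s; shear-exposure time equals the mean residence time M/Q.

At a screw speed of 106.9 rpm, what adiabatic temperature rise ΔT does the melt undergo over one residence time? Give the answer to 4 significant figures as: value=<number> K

value=92.31 K

Throughput in SI: Q_s = 170.3 kg/h ÷ 3600 s/h = 0.0473056 kg/s
Mean residence time: t_res = M/Q_s = 8.83 kg / 0.0473056 kg/s = 186.659 s
Convert to SI: D = 0.0266 m, h = 0.00565 m, N = 106.9/60 = 1.78167 rev/s
Shear rate: γ̇ = πDN/h = π·0.0266·1.78167/0.00565 = 26.3518 s⁻¹
ΔT = η·γ̇²·t_res/(ρ·cp) = [2020 × 26.3518² × 186.659] / [1174 × 2416] = 92.3111 K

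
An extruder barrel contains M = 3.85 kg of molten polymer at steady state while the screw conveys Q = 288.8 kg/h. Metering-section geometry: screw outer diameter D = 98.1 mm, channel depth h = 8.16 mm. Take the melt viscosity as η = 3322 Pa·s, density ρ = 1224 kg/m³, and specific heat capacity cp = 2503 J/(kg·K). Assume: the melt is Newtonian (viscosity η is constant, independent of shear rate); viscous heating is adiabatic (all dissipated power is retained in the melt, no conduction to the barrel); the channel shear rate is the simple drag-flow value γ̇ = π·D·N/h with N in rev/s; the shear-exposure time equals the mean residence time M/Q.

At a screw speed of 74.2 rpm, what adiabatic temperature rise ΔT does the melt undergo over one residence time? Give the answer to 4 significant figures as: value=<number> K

Q_s = Q / 3600 = 288.8 / 3600 = 0.0802222 kg/s
Mean residence time: t_res = M/Q_s = 3.85 kg / 0.0802222 kg/s = 47.9917 s
D = 98.1 mm = 0.0981 m;  h = 8.16 mm = 0.00816 m;  N = 74.2 rpm / 60 = 1.23667 rev/s
γ̇ = π D N / h = (π)(0.0981)(1.23667) / 0.00816 = 46.7069 s⁻¹
ΔT = η·γ̇²·t_res/(ρ·cp) = [3322 × 46.7069² × 47.9917] / [1224 × 2503] = 113.524 K

value=113.5 K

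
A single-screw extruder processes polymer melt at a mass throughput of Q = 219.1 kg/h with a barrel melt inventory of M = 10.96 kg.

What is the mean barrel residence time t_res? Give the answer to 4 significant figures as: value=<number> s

Throughput in SI: Q_s = 219.1 kg/h ÷ 3600 s/h = 0.0608611 kg/s
t_res = M / Q_s = 10.96 ÷ 0.0608611 = 180.082 s

value=180.1 s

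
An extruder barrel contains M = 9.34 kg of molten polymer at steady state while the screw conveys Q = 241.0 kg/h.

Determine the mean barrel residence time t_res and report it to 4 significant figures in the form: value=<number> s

Q_s = Q / 3600 = 241.0 / 3600 = 0.0669444 kg/s
t_res = M / Q_s = 9.34 / 0.0669444 = 139.519 s

value=139.5 s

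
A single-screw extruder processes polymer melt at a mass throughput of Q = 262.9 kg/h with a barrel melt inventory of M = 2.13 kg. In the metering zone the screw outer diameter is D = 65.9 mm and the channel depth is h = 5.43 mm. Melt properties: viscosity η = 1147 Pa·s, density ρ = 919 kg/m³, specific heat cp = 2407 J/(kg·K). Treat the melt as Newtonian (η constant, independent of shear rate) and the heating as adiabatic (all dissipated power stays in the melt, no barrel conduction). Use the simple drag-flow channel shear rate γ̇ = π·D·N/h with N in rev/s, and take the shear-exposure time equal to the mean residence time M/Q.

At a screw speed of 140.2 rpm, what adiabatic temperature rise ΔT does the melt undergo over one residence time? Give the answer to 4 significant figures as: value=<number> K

Convert throughput: Q = 262.9 kg/h = 262.9/3600 = 0.0730278 kg/s
t_res = M / Q_s = 2.13 / 0.0730278 = 29.167 s
Convert to SI: D = 0.0659 m, h = 0.00543 m, N = 140.2/60 = 2.33667 rev/s
Shear rate: γ̇ = πDN/h = π·0.0659·2.33667/0.00543 = 89.0907 s⁻¹
ΔT = η·γ̇²·t_res/(ρ·cp) = [1147 × 89.0907² × 29.167] / [919 × 2407] = 120.04 K

value=120.0 K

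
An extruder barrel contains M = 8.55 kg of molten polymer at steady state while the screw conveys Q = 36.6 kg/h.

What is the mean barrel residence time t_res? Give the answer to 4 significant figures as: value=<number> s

value=841.0 s

Convert throughput: Q = 36.6 kg/h = 36.6/3600 = 0.0101667 kg/s
Mean residence time: t_res = M/Q_s = 8.55 kg / 0.0101667 kg/s = 840.984 s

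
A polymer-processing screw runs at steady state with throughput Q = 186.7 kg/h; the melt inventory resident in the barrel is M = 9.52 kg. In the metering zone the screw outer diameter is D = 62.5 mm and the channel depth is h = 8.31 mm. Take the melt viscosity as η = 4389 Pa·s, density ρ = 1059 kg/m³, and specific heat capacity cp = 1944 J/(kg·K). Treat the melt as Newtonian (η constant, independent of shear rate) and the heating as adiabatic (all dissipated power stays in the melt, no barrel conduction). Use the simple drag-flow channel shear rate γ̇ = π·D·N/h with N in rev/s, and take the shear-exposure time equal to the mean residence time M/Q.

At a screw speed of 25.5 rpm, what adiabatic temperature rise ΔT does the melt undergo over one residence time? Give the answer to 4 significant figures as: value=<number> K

value=39.46 K

Q_s = Q / 3600 = 186.7 / 3600 = 0.0518611 kg/s
t_res = M / Q_s = 9.52 / 0.0518611 = 183.567 s
Convert to SI: D = 0.0625 m, h = 0.00831 m, N = 25.5/60 = 0.425 rev/s
Shear rate: γ̇ = πDN/h = π·0.0625·0.425/0.00831 = 10.0419 s⁻¹
Adiabatic rise: ΔT = η γ̇² t_res / (ρ cp) = 4389·(10.0419)²·183.567 / (1059·1944) = 39.4643 K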